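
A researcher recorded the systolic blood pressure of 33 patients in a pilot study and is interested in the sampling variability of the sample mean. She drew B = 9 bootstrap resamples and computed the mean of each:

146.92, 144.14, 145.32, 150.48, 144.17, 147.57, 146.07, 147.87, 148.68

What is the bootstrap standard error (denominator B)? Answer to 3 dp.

SE* = 1.987

Bootstrap SE is the standard deviation of the 9 replicate means.
Mean of replicates: (146.92 + 144.14 + 145.32 + 150.48 + 144.17 + 147.57 + 146.07 + 147.87 + 148.68) / 9 = 1321.2200 / 9 = 146.8022
Sum of squared deviations: (+0.1178)² + (−2.6622)² + (−1.4822)² + (+3.6778)² + (−2.6322)² + (+0.7678)² + (−0.7322)² + (+1.0678)² + (+1.8778)² = 35.5448
Variance = 35.5448 / 9 = 3.9494
SE* = √3.9494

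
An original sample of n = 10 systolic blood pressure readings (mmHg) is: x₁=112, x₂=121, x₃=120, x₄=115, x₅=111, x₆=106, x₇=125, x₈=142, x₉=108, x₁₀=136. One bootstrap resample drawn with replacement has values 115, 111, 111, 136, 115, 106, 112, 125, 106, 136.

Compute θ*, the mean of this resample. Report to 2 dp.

θ* = 117.30

Mean = (115 + 111 + 111 + 136 + 115 + 106 + 112 + 125 + 106 + 136) / 10 = 1173.0 / 10 = 117.30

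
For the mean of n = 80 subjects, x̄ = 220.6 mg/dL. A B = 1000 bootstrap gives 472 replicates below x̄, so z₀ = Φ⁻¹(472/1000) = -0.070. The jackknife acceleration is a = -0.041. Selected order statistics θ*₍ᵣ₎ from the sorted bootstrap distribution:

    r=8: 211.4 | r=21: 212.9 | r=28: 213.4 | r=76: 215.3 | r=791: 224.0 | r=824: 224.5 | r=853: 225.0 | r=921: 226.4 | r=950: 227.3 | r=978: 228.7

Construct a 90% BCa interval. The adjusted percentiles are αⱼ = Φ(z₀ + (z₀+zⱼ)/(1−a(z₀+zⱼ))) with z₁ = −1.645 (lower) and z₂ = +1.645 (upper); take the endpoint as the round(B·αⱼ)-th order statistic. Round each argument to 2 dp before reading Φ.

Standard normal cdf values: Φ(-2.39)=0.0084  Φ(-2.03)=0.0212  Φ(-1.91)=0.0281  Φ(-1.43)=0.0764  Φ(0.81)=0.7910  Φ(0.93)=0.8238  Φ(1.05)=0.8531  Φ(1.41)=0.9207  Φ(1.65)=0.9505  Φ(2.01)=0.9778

Lower: z₀ + z₁ = -0.070 + (-1.645) = -1.715; 1 − a(z₀+z₁) = 1 − (-0.041)(-1.715) = 0.9297; argument = -0.070 + (-1.715)/0.9297 = -1.9147 → -1.91.
α₁ = Φ(-1.91) = 0.0281; rank = round(1000 × 0.0281) = 28; θ*₍28₎ = 213.4.
Upper: z₀ + z₂ = 1.575; 1 − a(z₀+z₂) = 1.0646; argument = 1.4095 → 1.41; α₂ = 0.9207; rank = 921; θ*₍921₎ = 226.4.

(213.4, 226.4)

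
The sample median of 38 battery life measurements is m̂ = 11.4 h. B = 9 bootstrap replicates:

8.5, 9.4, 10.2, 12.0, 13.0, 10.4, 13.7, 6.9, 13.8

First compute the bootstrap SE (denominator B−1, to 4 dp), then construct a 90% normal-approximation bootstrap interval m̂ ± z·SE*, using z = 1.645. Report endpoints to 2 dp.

(7.43, 15.37)

Mean of replicates = 10.8778; sum of squared deviations = 46.6156; SE* = √(46.6156/8) = 2.4139
Margin = 1.645 × 2.4139 = 3.971
Interval: 11.4 ± 3.971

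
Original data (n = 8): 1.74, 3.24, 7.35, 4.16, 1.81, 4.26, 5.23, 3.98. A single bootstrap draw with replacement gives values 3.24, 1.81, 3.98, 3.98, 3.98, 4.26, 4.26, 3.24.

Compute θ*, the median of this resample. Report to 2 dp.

Sorted: 1.81, 3.24, 3.24, 3.98, 3.98, 3.98, 4.26, 4.26
Median = average of the two middle values = 3.98

θ* = 3.98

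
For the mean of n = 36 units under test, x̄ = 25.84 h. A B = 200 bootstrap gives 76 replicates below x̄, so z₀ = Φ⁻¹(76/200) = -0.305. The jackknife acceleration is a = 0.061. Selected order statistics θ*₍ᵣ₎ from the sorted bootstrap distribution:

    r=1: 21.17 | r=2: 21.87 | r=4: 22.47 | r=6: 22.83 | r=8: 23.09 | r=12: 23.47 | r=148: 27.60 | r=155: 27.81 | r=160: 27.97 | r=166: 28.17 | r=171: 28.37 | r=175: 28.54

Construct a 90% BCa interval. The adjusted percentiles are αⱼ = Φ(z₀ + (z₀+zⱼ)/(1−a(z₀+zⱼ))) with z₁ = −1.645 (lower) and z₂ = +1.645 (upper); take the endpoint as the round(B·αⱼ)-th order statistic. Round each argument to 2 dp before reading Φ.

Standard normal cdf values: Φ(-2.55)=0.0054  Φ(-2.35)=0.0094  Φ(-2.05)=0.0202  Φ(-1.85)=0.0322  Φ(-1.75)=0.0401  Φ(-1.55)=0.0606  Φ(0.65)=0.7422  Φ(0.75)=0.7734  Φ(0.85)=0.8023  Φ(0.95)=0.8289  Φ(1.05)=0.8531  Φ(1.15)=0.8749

Lower: z₀ + z₁ = -0.305 + (-1.645) = -1.950; 1 − a(z₀+z₁) = 1 − (0.061)(-1.950) = 1.1189; argument = -0.305 + (-1.950)/1.1189 = -2.0477 → -2.05.
α₁ = Φ(-2.05) = 0.0202; rank = round(200 × 0.0202) = 4; θ*₍4₎ = 22.47.
Upper: z₀ + z₂ = 1.340; 1 − a(z₀+z₂) = 0.9183; argument = 1.1543 → 1.15; α₂ = 0.8749; rank = 175; θ*₍175₎ = 28.54.

(22.47, 28.54)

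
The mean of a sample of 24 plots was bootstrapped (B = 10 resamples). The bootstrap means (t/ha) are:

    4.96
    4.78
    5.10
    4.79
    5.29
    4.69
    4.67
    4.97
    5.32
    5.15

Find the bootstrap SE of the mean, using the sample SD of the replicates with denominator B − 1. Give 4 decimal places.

SE* = 0.2383

Bootstrap SE is the standard deviation of the 10 replicate means.
Mean of replicates: (4.96 + 4.78 + 5.10 + 4.79 + 5.29 + 4.69 + 4.67 + 4.97 + 5.32 + 5.15) / 10 = 49.72000 / 10 = 4.97200
Sum of squared deviations: (−0.01200)² + (−0.19200)² + (+0.12800)² + (−0.18200)² + (+0.31800)² + (−0.28200)² + (−0.30200)² + (−0.00200)² + (+0.34800)² + (+0.17800)² = 0.51116
Variance = 0.51116 / 9 = 0.05680
SE* = √0.05680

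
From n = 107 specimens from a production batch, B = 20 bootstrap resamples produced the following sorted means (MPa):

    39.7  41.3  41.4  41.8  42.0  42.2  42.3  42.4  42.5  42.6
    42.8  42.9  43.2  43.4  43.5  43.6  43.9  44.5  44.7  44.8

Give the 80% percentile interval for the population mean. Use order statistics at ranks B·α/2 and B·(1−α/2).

(41.3, 44.5)

α = 0.20; lower rank = 20 × 0.100 = 2; upper rank = 20 × 0.900 = 18.
The 2nd smallest replicate is 41.3; the 18th is 44.5.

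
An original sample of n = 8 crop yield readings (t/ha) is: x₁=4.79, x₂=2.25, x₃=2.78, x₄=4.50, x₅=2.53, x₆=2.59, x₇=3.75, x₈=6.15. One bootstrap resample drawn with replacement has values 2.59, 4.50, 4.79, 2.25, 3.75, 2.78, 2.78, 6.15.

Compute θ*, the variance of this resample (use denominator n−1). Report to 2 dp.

θ* = 1.84

Mean = 3.6987; sum of squared deviations = 12.8605
s² = 12.8605 / 7 = 1.8372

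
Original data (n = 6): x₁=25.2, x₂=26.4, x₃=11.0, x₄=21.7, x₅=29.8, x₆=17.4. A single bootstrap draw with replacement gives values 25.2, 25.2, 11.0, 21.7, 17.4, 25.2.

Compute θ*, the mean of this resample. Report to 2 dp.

Mean = (25.2 + 25.2 + 11.0 + 21.7 + 17.4 + 25.2) / 6 = 125.70 / 6 = 20.95

θ* = 20.95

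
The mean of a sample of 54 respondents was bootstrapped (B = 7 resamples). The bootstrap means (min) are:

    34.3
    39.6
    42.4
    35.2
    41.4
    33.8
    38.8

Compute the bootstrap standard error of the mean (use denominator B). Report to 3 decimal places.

SE* = 3.235

Bootstrap SE is the standard deviation of the 7 replicate means.
Mean of replicates: (34.3 + 39.6 + 42.4 + 35.2 + 41.4 + 33.8 + 38.8) / 7 = 265.5000 / 7 = 37.9286
Sum of squared deviations: (−3.6286)² + (+1.6714)² + (+4.4714)² + (−2.7286)² + (+3.4714)² + (−4.1286)² + (+0.8714)² = 73.2543
Variance = 73.2543 / 7 = 10.4649
SE* = √10.4649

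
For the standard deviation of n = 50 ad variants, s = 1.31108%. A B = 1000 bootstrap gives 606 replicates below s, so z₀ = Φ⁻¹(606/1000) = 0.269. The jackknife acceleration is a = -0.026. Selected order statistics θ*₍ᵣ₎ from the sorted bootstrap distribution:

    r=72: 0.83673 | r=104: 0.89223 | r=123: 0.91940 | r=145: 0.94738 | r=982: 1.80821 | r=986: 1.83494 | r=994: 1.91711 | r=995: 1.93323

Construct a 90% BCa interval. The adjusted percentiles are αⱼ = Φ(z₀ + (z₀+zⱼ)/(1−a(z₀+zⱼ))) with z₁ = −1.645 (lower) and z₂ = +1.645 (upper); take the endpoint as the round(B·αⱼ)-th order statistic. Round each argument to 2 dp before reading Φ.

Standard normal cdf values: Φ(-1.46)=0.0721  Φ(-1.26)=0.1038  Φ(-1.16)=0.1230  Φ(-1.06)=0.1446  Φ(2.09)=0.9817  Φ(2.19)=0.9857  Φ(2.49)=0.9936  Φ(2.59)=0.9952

Lower: z₀ + z₁ = 0.269 + (-1.645) = -1.376; 1 − a(z₀+z₁) = 1 − (-0.026)(-1.376) = 0.9642; argument = 0.269 + (-1.376)/0.9642 = -1.1581 → -1.16.
α₁ = Φ(-1.16) = 0.1230; rank = round(1000 × 0.1230) = 123; θ*₍123₎ = 0.91940.
Upper: z₀ + z₂ = 1.914; 1 − a(z₀+z₂) = 1.0498; argument = 2.0923 → 2.09; α₂ = 0.9817; rank = 982; θ*₍982₎ = 1.80821.

(0.91940, 1.80821)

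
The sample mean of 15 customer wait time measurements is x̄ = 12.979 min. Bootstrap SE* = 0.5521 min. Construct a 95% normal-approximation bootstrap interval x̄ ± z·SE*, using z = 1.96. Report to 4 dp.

Margin = 1.96 × 0.5521 = 1.08212
Interval: 12.979 ± 1.08212

(11.8969, 14.0611)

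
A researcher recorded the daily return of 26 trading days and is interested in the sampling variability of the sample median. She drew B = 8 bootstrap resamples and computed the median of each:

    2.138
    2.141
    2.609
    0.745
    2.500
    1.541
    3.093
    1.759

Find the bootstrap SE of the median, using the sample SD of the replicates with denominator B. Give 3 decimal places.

Bootstrap SE is the standard deviation of the 8 replicate medians.
Mean of replicates: (2.138 + 2.141 + 2.609 + 0.745 + 2.500 + 1.541 + 3.093 + 1.759) / 8 = 16.5260 / 8 = 2.0657
Sum of squared deviations: (+0.0722)² + (+0.0753)² + (+0.5433)² + (−1.3207)² + (+0.4343)² + (−0.5248)² + (+1.0272)² + (−0.3068)² = 3.6637
Variance = 3.6637 / 8 = 0.4580
SE* = √0.4580

SE* = 0.677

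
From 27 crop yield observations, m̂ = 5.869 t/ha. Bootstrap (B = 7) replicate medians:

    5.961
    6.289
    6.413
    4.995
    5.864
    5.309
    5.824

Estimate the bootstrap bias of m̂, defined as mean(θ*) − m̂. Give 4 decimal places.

bias = −0.0611

mean(θ*) = (5.961 + 6.289 + 6.413 + 4.995 + 5.864 + 5.309 + 5.824) / 7 = 5.80786
bias = 5.80786 − 5.869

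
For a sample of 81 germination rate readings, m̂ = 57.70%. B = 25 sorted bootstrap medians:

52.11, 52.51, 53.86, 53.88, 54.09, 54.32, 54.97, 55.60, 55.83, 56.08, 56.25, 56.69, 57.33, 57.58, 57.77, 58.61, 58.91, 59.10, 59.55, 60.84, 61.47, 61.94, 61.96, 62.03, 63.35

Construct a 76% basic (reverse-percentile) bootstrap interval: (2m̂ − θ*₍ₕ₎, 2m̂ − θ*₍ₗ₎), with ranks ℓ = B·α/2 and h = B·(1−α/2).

(53.46, 61.54)

Percentile endpoints at ranks 3 and 22: θ*₍3₎ = 53.86, θ*₍22₎ = 61.94.
Basic interval reflects these around m̂:
  lower = 2 × 57.70 − 61.94 = 53.46
  upper = 2 × 57.70 − 53.86 = 61.54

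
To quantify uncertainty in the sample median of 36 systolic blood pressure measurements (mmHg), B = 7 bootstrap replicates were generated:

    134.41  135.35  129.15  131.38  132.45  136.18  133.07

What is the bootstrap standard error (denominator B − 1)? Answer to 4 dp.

SE* = 2.4234

Bootstrap SE is the standard deviation of the 7 replicate medians.
Mean of replicates: (134.41 + 135.35 + 129.15 + 131.38 + 132.45 + 136.18 + 133.07) / 7 = 931.99000 / 7 = 133.14143
Sum of squared deviations: (+1.26857)² + (+2.20857)² + (−3.99143)² + (−1.76143)² + (−0.69143)² + (+3.03857)² + (−0.07143)² = 35.23729
Variance = 35.23729 / 6 = 5.87288
SE* = √5.87288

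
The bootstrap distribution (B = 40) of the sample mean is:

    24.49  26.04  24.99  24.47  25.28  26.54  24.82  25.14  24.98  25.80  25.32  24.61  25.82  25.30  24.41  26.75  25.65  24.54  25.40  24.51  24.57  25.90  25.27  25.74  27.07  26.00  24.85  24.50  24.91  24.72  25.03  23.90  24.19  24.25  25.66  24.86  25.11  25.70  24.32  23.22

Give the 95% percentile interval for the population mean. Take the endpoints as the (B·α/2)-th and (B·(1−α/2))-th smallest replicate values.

(23.22, 26.75)

Sorted replicates: 23.22, 23.90, 24.19, 24.25, 24.32, 24.41, 24.47, 24.49, 24.50, 24.51, 24.54, 24.57, 24.61, 24.72, 24.82, 24.85, 24.86, 24.91, 24.98, 24.99, 25.03, 25.11, 25.14, 25.27, 25.28, 25.30, 25.32, 25.40, 25.65, 25.66, 25.70, 25.74, 25.80, 25.82, 25.90, 26.00, 26.04, 26.54, 26.75, 27.07
α = 0.05; lower rank = 40 × 0.025 = 1; upper rank = 40 × 0.975 = 39.
The 1st smallest replicate is 23.22; the 39th is 26.75.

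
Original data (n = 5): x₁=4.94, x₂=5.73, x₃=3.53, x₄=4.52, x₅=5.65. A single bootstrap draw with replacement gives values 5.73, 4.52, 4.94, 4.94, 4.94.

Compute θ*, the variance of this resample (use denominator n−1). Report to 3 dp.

Mean = 5.0140; sum of squared deviations = 0.7731
s² = 0.7731 / 4 = 0.1933

θ* = 0.193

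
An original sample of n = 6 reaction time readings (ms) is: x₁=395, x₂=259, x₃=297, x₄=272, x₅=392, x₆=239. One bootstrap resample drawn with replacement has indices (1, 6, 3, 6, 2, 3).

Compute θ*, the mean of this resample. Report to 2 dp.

θ* = 287.67

Resample values: 395, 239, 297, 239, 259, 297.
Mean = (395 + 239 + 297 + 239 + 259 + 297) / 6 = 1726.0 / 6 = 287.67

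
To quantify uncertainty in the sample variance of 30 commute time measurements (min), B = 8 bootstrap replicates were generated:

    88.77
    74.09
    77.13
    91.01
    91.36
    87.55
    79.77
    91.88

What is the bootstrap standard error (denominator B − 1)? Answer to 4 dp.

SE* = 7.0976

Bootstrap SE is the standard deviation of the 8 replicate variances.
Mean of replicates: (88.77 + 74.09 + 77.13 + 91.01 + 91.36 + 87.55 + 79.77 + 91.88) / 8 = 681.56000 / 8 = 85.19500
Sum of squared deviations: (+3.57500)² + (−11.10500)² + (−8.06500)² + (+5.81500)² + (+6.16500)² + (+2.35500)² + (−5.42500)² + (+6.68500)² = 352.63320
Variance = 352.63320 / 7 = 50.37617
SE* = √50.37617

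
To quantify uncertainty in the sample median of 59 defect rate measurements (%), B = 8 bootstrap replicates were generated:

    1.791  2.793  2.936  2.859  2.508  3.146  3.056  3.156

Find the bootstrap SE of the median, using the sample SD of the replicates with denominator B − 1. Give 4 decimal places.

SE* = 0.4527

Bootstrap SE is the standard deviation of the 8 replicate medians.
Mean of replicates: (1.791 + 2.793 + 2.936 + 2.859 + 2.508 + 3.146 + 3.056 + 3.156) / 8 = 22.24500 / 8 = 2.78063
Sum of squared deviations: (−0.98963)² + (+0.01238)² + (+0.15537)² + (+0.07837)² + (−0.27263)² + (+0.36537)² + (+0.27537)² + (+0.37538)² = 1.43436
Variance = 1.43436 / 7 = 0.20491
SE* = √0.20491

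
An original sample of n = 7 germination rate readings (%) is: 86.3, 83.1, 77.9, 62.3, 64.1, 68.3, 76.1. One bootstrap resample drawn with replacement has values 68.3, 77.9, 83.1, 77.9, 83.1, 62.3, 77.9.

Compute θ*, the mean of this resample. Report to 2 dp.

θ* = 75.79

Mean = (68.3 + 77.9 + 83.1 + 77.9 + 83.1 + 62.3 + 77.9) / 7 = 530.50 / 7 = 75.79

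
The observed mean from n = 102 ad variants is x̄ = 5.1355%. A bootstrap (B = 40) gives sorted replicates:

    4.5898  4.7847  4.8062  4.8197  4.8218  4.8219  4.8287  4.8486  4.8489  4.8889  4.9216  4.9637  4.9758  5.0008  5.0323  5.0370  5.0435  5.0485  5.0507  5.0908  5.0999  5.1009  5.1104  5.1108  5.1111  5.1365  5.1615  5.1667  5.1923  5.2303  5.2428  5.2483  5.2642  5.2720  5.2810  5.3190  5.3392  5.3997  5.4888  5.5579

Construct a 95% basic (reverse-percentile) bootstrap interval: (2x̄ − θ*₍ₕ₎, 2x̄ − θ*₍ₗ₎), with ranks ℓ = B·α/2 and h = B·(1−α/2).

Percentile endpoints at ranks 1 and 39: θ*₍1₎ = 4.5898, θ*₍39₎ = 5.4888.
Basic interval reflects these around x̄:
  lower = 2 × 5.1355 − 5.4888 = 4.7822
  upper = 2 × 5.1355 − 4.5898 = 5.6812

(4.7822, 5.6812)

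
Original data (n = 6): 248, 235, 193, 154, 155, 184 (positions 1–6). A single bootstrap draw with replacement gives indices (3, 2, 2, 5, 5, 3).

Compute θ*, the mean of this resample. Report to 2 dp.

θ* = 194.33

Resample values: 193, 235, 235, 155, 155, 193.
Mean = (193 + 235 + 235 + 155 + 155 + 193) / 6 = 1166.0 / 6 = 194.33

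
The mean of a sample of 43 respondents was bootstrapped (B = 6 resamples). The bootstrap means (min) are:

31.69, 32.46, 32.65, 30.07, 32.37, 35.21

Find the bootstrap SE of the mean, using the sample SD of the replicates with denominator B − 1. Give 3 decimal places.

Bootstrap SE is the standard deviation of the 6 replicate means.
Mean of replicates: (31.69 + 32.46 + 32.65 + 30.07 + 32.37 + 35.21) / 6 = 194.4500 / 6 = 32.4083
Sum of squared deviations: (−0.7183)² + (+0.0517)² + (+0.2417)² + (−2.3383)² + (−0.0383)² + (+2.8017)² = 13.8957
Variance = 13.8957 / 5 = 2.7791
SE* = √2.7791

SE* = 1.667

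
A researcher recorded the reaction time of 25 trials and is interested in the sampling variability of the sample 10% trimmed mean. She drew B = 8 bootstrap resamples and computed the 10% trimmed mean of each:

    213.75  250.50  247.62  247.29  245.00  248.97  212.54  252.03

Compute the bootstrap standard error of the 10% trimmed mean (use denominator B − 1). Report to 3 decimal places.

SE* = 16.536

Bootstrap SE is the standard deviation of the 8 replicate 10% trimmed means.
Mean of replicates: (213.75 + 250.50 + 247.62 + 247.29 + 245.00 + 248.97 + 212.54 + 252.03) / 8 = 1917.7000 / 8 = 239.7125
Sum of squared deviations: (−25.9625)² + (+10.7875)² + (+7.9075)² + (+7.5775)² + (+5.2875)² + (+9.2575)² + (−27.1725)² + (+12.3175)² = 1914.0932
Variance = 1914.0932 / 7 = 273.4419
SE* = √273.4419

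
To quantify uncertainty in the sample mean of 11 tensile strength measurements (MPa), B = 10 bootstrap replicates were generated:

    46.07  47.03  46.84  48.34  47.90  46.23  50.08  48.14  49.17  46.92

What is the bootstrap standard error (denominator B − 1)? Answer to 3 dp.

SE* = 1.294

Bootstrap SE is the standard deviation of the 10 replicate means.
Mean of replicates: (46.07 + 47.03 + 46.84 + 48.34 + 47.90 + 46.23 + 50.08 + 48.14 + 49.17 + 46.92) / 10 = 476.7200 / 10 = 47.6720
Sum of squared deviations: (−1.6020)² + (−0.6420)² + (−0.8320)² + (+0.6680)² + (+0.2280)² + (−1.4420)² + (+2.4080)² + (+0.4680)² + (+1.4980)² + (−0.7520)² = 15.0754
Variance = 15.0754 / 9 = 1.6750
SE* = √1.6750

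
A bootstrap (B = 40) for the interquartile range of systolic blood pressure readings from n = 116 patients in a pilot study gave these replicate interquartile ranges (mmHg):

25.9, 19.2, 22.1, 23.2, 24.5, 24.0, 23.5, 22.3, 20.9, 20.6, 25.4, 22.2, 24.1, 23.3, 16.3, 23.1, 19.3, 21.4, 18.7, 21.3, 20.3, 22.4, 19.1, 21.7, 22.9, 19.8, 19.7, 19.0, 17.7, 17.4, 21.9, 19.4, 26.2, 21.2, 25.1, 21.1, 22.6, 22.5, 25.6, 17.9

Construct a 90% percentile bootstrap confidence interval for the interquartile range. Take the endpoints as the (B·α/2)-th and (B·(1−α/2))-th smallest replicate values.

(17.4, 25.6)

Sorted replicates: 16.3, 17.4, 17.7, 17.9, 18.7, 19.0, 19.1, 19.2, 19.3, 19.4, 19.7, 19.8, 20.3, 20.6, 20.9, 21.1, 21.2, 21.3, 21.4, 21.7, 21.9, 22.1, 22.2, 22.3, 22.4, 22.5, 22.6, 22.9, 23.1, 23.2, 23.3, 23.5, 24.0, 24.1, 24.5, 25.1, 25.4, 25.6, 25.9, 26.2
α = 0.10; lower rank = 40 × 0.050 = 2; upper rank = 40 × 0.950 = 38.
The 2nd smallest replicate is 17.4; the 38th is 25.6.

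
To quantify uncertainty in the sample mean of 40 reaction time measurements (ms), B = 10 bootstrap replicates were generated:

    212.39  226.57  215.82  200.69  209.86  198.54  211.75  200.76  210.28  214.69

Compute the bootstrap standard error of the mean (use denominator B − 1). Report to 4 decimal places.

Bootstrap SE is the standard deviation of the 10 replicate means.
Mean of replicates: (212.39 + 226.57 + 215.82 + 200.69 + 209.86 + 198.54 + 211.75 + 200.76 + 210.28 + 214.69) / 10 = 2101.35000 / 10 = 210.13500
Sum of squared deviations: (+2.25500)² + (+16.43500)² + (+5.68500)² + (−9.44500)² + (−0.27500)² + (−11.59500)² + (+1.61500)² + (−9.37500)² + (+0.14500)² + (+4.55500)² = 642.50905
Variance = 642.50905 / 9 = 71.38989
SE* = √71.38989

SE* = 8.4493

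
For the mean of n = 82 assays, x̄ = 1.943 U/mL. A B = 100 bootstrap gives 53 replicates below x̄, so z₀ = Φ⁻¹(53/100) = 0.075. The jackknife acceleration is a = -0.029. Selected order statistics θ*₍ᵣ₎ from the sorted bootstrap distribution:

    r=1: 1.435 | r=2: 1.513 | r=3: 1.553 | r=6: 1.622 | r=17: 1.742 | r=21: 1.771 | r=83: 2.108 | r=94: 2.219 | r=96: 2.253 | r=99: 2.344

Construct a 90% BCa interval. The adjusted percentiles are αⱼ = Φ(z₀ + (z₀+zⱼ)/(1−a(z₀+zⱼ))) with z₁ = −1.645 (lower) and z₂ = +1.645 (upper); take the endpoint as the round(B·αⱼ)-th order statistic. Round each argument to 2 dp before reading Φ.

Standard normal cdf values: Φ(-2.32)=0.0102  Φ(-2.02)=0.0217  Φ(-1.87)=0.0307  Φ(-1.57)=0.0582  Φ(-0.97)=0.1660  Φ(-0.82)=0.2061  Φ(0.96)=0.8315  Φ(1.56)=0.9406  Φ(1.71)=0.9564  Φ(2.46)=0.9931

(1.622, 2.253)

Lower: z₀ + z₁ = 0.075 + (-1.645) = -1.570; 1 − a(z₀+z₁) = 1 − (-0.029)(-1.570) = 0.9545; argument = 0.075 + (-1.570)/0.9545 = -1.5699 → -1.57.
α₁ = Φ(-1.57) = 0.0582; rank = round(100 × 0.0582) = 6; θ*₍6₎ = 1.622.
Upper: z₀ + z₂ = 1.720; 1 − a(z₀+z₂) = 1.0499; argument = 1.7133 → 1.71; α₂ = 0.9564; rank = 96; θ*₍96₎ = 2.253.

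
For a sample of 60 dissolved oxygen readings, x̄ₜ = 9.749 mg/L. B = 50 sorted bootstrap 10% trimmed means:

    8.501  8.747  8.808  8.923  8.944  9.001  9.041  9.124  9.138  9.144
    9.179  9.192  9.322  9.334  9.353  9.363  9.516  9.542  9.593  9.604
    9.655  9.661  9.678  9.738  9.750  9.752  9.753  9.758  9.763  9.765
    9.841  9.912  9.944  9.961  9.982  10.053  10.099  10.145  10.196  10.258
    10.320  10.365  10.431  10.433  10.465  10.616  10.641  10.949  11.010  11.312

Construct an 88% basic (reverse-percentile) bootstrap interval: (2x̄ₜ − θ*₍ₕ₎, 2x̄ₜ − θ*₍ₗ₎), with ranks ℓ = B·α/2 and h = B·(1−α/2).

(8.857, 10.690)

Percentile endpoints at ranks 3 and 47: θ*₍3₎ = 8.808, θ*₍47₎ = 10.641.
Basic interval reflects these around x̄ₜ:
  lower = 2 × 9.749 − 10.641 = 8.857
  upper = 2 × 9.749 − 8.808 = 10.690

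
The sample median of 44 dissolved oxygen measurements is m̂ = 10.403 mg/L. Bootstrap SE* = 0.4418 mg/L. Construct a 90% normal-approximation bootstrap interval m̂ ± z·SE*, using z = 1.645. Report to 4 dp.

Margin = 1.645 × 0.4418 = 0.72676
Interval: 10.403 ± 0.72676

(9.6762, 11.1298)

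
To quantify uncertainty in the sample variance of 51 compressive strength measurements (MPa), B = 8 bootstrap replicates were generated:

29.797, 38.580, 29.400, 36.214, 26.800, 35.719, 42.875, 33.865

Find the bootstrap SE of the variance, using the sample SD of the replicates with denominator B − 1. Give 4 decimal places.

SE* = 5.3196

Bootstrap SE is the standard deviation of the 8 replicate variances.
Mean of replicates: (29.797 + 38.580 + 29.400 + 36.214 + 26.800 + 35.719 + 42.875 + 33.865) / 8 = 273.25000 / 8 = 34.15625
Sum of squared deviations: (−4.35925)² + (+4.42375)² + (−4.75625)² + (+2.05775)² + (−7.35625)² + (+1.56275)² + (+8.71875)² + (−0.29125)² = 198.08690
Variance = 198.08690 / 7 = 28.29813
SE* = √28.29813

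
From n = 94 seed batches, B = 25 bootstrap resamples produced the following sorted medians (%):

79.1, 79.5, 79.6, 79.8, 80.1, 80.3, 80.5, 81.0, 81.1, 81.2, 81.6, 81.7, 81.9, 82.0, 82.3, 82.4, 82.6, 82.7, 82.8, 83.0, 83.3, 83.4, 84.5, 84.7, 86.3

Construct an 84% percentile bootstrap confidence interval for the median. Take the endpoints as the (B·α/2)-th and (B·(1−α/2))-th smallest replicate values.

α = 0.16; lower rank = 25 × 0.080 = 2; upper rank = 25 × 0.920 = 23.
The 2nd smallest replicate is 79.5; the 23rd is 84.5.

(79.5, 84.5)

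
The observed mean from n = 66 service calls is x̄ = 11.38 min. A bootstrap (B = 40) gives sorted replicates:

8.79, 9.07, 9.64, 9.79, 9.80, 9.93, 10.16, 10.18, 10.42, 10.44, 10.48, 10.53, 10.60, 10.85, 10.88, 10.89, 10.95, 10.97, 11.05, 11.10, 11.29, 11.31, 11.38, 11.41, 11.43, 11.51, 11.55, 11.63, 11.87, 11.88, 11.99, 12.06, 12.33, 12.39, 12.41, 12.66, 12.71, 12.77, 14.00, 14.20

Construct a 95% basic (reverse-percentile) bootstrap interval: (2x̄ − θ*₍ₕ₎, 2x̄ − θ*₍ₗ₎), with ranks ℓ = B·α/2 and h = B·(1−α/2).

Percentile endpoints at ranks 1 and 39: θ*₍1₎ = 8.79, θ*₍39₎ = 14.00.
Basic interval reflects these around x̄:
  lower = 2 × 11.38 − 14.00 = 8.76
  upper = 2 × 11.38 − 8.79 = 13.97

(8.76, 13.97)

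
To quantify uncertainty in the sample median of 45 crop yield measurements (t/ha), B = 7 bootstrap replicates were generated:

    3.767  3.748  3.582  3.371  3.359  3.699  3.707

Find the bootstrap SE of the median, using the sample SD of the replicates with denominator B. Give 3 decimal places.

Bootstrap SE is the standard deviation of the 7 replicate medians.
Mean of replicates: (3.767 + 3.748 + 3.582 + 3.371 + 3.359 + 3.699 + 3.707) / 7 = 25.2330 / 7 = 3.6047
Sum of squared deviations: (+0.1623)² + (+0.1433)² + (−0.0227)² + (−0.2337)² + (−0.2457)² + (+0.0943)² + (+0.1023)² = 0.1817
Variance = 0.1817 / 7 = 0.0260
SE* = √0.0260

SE* = 0.161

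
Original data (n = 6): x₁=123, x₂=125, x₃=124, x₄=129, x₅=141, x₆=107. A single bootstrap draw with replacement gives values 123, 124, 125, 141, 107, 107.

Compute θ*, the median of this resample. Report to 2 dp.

θ* = 123.50

Sorted: 107, 107, 123, 124, 125, 141
Median = average of the two middle values = 123.50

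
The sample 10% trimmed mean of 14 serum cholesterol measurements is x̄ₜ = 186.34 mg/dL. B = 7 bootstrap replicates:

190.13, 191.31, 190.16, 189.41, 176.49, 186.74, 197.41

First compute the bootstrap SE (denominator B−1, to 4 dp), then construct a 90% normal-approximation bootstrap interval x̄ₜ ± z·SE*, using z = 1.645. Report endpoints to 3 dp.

Mean of replicates = 188.8071; sum of squared deviations = 240.2021; SE* = √(240.2021/6) = 6.3272
Margin = 1.645 × 6.3272 = 10.4082
Interval: 186.34 ± 10.4082

(175.932, 196.748)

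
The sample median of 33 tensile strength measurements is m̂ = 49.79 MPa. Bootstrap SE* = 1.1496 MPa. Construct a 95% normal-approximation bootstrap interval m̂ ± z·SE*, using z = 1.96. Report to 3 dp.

(47.537, 52.043)

Margin = 1.96 × 1.1496 = 2.2532
Interval: 49.79 ± 2.2532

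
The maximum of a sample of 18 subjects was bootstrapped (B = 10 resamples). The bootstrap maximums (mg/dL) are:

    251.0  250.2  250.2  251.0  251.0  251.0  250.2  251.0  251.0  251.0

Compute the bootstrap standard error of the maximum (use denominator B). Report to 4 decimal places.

SE* = 0.3666

Bootstrap SE is the standard deviation of the 10 replicate maximums.
Mean of replicates: (251.0 + 250.2 + 250.2 + 251.0 + 251.0 + 251.0 + 250.2 + 251.0 + 251.0 + 251.0) / 10 = 2507.60000 / 10 = 250.76000
Sum of squared deviations: (+0.24000)² + (−0.56000)² + (−0.56000)² + (+0.24000)² + (+0.24000)² + (+0.24000)² + (−0.56000)² + (+0.24000)² + (+0.24000)² + (+0.24000)² = 1.34400
Variance = 1.34400 / 10 = 0.13440
SE* = √0.13440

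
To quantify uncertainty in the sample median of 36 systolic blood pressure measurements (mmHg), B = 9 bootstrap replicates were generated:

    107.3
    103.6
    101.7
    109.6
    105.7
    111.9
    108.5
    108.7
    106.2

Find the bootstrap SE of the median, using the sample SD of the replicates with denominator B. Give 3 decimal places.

Bootstrap SE is the standard deviation of the 9 replicate medians.
Mean of replicates: (107.3 + 103.6 + 101.7 + 109.6 + 105.7 + 111.9 + 108.5 + 108.7 + 106.2) / 9 = 963.2000 / 9 = 107.0222
Sum of squared deviations: (+0.2778)² + (−3.4222)² + (−5.3222)² + (+2.5778)² + (−1.3222)² + (+4.8778)² + (+1.4778)² + (+1.6778)² + (−0.8222)² = 77.9756
Variance = 77.9756 / 9 = 8.6640
SE* = √8.6640

SE* = 2.943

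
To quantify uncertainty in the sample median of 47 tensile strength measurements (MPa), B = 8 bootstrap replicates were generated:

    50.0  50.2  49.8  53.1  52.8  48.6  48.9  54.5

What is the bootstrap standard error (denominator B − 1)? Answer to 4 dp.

SE* = 2.1761

Bootstrap SE is the standard deviation of the 8 replicate medians.
Mean of replicates: (50.0 + 50.2 + 49.8 + 53.1 + 52.8 + 48.6 + 48.9 + 54.5) / 8 = 407.90000 / 8 = 50.98750
Sum of squared deviations: (−0.98750)² + (−0.78750)² + (−1.18750)² + (+2.11250)² + (+1.81250)² + (−2.38750)² + (−2.08750)² + (+3.51250)² = 33.14875
Variance = 33.14875 / 7 = 4.73554
SE* = √4.73554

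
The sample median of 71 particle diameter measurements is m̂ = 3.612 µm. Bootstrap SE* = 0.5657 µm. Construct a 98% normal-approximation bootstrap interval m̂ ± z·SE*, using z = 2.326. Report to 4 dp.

(2.2962, 4.9278)

Margin = 2.326 × 0.5657 = 1.31582
Interval: 3.612 ± 1.31582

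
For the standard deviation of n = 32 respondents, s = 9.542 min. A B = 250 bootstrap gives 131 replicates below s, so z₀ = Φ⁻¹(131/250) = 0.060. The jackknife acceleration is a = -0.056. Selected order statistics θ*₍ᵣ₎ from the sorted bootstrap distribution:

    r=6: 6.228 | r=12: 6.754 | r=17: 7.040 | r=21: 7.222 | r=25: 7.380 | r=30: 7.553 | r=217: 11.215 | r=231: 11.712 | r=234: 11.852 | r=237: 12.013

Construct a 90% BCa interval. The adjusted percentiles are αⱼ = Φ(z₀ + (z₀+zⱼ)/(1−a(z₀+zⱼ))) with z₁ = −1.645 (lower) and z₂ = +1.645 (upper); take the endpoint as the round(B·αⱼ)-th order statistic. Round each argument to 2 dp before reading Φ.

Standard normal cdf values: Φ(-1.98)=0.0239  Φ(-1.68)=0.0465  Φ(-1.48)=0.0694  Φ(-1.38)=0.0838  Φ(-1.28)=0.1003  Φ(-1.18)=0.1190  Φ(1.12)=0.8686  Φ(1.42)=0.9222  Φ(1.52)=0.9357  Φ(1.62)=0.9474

(6.754, 12.013)

Lower: z₀ + z₁ = 0.060 + (-1.645) = -1.585; 1 − a(z₀+z₁) = 1 − (-0.056)(-1.585) = 0.9112; argument = 0.060 + (-1.585)/0.9112 = -1.6794 → -1.68.
α₁ = Φ(-1.68) = 0.0465; rank = round(250 × 0.0465) = 12; θ*₍12₎ = 6.754.
Upper: z₀ + z₂ = 1.705; 1 − a(z₀+z₂) = 1.0955; argument = 1.6164 → 1.62; α₂ = 0.9474; rank = 237; θ*₍237₎ = 12.013.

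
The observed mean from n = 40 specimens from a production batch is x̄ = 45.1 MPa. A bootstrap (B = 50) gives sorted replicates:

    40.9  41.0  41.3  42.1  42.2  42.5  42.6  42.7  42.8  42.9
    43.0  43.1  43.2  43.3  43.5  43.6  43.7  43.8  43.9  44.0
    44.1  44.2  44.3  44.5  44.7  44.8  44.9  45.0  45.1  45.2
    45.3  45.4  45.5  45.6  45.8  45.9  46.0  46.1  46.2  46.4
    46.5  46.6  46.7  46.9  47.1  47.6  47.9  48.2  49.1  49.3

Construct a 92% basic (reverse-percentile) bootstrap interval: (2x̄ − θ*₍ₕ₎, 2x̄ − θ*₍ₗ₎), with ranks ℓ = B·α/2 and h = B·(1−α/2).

Percentile endpoints at ranks 2 and 48: θ*₍2₎ = 41.0, θ*₍48₎ = 48.2.
Basic interval reflects these around x̄:
  lower = 2 × 45.1 − 48.2 = 42.0
  upper = 2 × 45.1 − 41.0 = 49.2

(42.0, 49.2)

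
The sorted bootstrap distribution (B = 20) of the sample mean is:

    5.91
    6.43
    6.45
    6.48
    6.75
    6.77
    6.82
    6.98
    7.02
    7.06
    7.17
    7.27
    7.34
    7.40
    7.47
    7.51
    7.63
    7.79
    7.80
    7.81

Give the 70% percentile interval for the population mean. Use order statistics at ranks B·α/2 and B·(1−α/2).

(6.45, 7.63)

α = 0.30; lower rank = 20 × 0.150 = 3; upper rank = 20 × 0.850 = 17.
The 3rd smallest replicate is 6.45; the 17th is 7.63.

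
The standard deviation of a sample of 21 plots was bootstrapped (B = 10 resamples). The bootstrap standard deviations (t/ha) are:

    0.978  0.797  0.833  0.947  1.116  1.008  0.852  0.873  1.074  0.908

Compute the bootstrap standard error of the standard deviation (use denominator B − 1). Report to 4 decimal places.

Bootstrap SE is the standard deviation of the 10 replicate standard deviations.
Mean of replicates: (0.978 + 0.797 + 0.833 + 0.947 + 1.116 + 1.008 + 0.852 + 0.873 + 1.074 + 0.908) / 10 = 9.38600 / 10 = 0.93860
Sum of squared deviations: (+0.03940)² + (−0.14160)² + (−0.10560)² + (+0.00840)² + (+0.17740)² + (+0.06940)² + (−0.08660)² + (−0.06560)² + (+0.13540)² + (−0.03060)² = 0.10018
Variance = 0.10018 / 9 = 0.01113
SE* = √0.01113

SE* = 0.1055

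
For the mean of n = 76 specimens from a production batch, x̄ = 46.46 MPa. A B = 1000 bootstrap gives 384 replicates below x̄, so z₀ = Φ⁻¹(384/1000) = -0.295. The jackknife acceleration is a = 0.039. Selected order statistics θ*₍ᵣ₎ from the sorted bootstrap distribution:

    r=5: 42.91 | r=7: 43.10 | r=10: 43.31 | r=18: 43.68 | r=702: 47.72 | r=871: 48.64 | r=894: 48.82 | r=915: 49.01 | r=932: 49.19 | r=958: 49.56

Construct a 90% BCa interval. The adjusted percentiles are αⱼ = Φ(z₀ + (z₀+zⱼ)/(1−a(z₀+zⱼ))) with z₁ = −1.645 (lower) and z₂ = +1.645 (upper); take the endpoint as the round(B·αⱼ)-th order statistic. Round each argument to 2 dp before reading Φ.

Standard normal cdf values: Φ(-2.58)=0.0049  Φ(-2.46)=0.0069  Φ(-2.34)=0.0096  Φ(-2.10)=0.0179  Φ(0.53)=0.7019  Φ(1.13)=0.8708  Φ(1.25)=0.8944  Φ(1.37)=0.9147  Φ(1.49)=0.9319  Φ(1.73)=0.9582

(43.68, 48.64)

Lower: z₀ + z₁ = -0.295 + (-1.645) = -1.940; 1 − a(z₀+z₁) = 1 − (0.039)(-1.940) = 1.0757; argument = -0.295 + (-1.940)/1.0757 = -2.0985 → -2.10.
α₁ = Φ(-2.10) = 0.0179; rank = round(1000 × 0.0179) = 18; θ*₍18₎ = 43.68.
Upper: z₀ + z₂ = 1.350; 1 − a(z₀+z₂) = 0.9474; argument = 1.1300 → 1.13; α₂ = 0.8708; rank = 871; θ*₍871₎ = 48.64.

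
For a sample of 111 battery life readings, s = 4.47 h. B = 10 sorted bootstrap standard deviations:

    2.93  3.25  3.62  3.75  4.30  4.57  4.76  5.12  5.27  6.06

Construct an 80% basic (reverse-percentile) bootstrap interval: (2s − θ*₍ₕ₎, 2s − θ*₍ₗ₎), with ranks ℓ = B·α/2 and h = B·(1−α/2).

Percentile endpoints at ranks 1 and 9: θ*₍1₎ = 2.93, θ*₍9₎ = 5.27.
Basic interval reflects these around s:
  lower = 2 × 4.47 − 5.27 = 3.67
  upper = 2 × 4.47 − 2.93 = 6.01

(3.67, 6.01)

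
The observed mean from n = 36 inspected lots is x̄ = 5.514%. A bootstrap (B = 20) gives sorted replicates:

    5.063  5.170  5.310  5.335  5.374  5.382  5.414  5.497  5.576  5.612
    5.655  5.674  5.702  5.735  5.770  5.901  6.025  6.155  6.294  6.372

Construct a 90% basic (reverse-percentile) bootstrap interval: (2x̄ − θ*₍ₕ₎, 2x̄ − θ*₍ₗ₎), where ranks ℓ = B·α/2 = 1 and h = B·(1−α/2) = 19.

Percentile endpoints at ranks 1 and 19: θ*₍1₎ = 5.063, θ*₍19₎ = 6.294.
Basic interval reflects these around x̄:
  lower = 2 × 5.514 − 6.294 = 4.734
  upper = 2 × 5.514 − 5.063 = 5.965

(4.734, 5.965)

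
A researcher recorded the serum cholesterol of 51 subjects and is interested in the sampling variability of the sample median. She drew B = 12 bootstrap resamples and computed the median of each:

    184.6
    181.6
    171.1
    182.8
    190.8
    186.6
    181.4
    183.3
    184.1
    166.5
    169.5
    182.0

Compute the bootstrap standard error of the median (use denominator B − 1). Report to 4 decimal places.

Bootstrap SE is the standard deviation of the 12 replicate medians.
Mean of replicates: (184.6 + 181.6 + 171.1 + 182.8 + 190.8 + 186.6 + 181.4 + 183.3 + 184.1 + 166.5 + 169.5 + 182.0) / 12 = 2164.30000 / 12 = 180.35833
Sum of squared deviations: (+4.24167)² + (+1.24167)² + (−9.25833)² + (+2.44167)² + (+10.44167)² + (+6.24167)² + (+1.04167)² + (+2.94167)² + (+3.74167)² + (−13.85833)² + (−10.85833)² + (+1.64167)² = 595.58917
Variance = 595.58917 / 11 = 54.14447
SE* = √54.14447

SE* = 7.3583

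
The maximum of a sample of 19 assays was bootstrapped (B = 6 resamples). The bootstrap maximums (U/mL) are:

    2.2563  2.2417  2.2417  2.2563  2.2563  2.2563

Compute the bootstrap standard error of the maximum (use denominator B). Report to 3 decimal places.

SE* = 0.007

Bootstrap SE is the standard deviation of the 6 replicate maximums.
Mean of replicates: (2.2563 + 2.2417 + 2.2417 + 2.2563 + 2.2563 + 2.2563) / 6 = 13.50860 / 6 = 2.25143
Sum of squared deviations: (+0.00487)² + (−0.00973)² + (−0.00973)² + (+0.00487)² + (+0.00487)² + (+0.00487)² = 0.00028
Variance = 0.00028 / 6 = 0.00005
SE* = √0.00005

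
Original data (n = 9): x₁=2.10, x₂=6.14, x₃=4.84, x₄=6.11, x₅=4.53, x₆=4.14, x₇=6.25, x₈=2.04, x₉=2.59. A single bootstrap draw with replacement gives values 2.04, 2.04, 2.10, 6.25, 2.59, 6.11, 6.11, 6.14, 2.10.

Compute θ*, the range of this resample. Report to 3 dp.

Range = 6.25 − 2.04 = 4.210

θ* = 4.210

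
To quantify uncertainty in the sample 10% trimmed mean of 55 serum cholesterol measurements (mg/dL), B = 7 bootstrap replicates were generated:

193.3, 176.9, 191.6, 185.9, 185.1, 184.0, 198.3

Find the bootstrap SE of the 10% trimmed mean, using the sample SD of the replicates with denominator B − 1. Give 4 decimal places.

SE* = 7.0599

Bootstrap SE is the standard deviation of the 7 replicate 10% trimmed means.
Mean of replicates: (193.3 + 176.9 + 191.6 + 185.9 + 185.1 + 184.0 + 198.3) / 7 = 1315.10000 / 7 = 187.87143
Sum of squared deviations: (+5.42857)² + (−10.97143)² + (+3.72857)² + (−1.97143)² + (−2.77143)² + (−3.87143)² + (+10.42857)² = 299.05429
Variance = 299.05429 / 6 = 49.84238
SE* = √49.84238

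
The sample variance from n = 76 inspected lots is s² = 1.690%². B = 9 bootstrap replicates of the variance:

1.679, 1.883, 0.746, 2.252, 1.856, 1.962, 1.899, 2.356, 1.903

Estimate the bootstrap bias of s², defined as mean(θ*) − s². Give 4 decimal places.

bias = +0.1473

mean(θ*) = (1.679 + 1.883 + 0.746 + 2.252 + 1.856 + 1.962 + 1.899 + 2.356 + 1.903) / 9 = 1.83733
bias = 1.83733 − 1.690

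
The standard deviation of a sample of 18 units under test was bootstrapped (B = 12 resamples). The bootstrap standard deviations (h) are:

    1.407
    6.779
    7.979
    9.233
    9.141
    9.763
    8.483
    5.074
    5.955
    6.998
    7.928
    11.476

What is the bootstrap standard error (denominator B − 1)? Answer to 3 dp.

SE* = 2.597

Bootstrap SE is the standard deviation of the 12 replicate standard deviations.
Mean of replicates: (1.407 + 6.779 + 7.979 + 9.233 + 9.141 + 9.763 + 8.483 + 5.074 + 5.955 + 6.998 + 7.928 + 11.476) / 12 = 90.2160 / 12 = 7.5180
Sum of squared deviations: (−6.1110)² + (−0.7390)² + (+0.4610)² + (+1.7150)² + (+1.6230)² + (+2.2450)² + (+0.9650)² + (−2.4440)² + (−1.5630)² + (−0.5200)² + (+0.4100)² + (+3.9580)² = 74.1699
Variance = 74.1699 / 11 = 6.7427
SE* = √6.7427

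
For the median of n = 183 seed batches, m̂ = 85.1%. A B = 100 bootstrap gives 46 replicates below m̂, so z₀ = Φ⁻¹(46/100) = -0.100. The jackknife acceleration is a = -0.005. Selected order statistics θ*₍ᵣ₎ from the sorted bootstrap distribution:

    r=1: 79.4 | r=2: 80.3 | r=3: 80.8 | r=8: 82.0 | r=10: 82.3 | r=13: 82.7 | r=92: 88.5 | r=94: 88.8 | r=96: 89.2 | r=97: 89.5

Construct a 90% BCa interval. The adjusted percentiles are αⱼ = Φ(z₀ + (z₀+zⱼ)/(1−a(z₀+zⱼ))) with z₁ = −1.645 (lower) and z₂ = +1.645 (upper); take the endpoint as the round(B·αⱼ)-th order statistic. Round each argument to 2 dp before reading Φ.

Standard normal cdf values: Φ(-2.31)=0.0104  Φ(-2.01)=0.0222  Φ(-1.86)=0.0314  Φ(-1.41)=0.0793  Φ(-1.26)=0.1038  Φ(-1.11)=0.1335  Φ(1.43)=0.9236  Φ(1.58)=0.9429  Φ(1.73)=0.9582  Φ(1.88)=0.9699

Lower: z₀ + z₁ = -0.100 + (-1.645) = -1.745; 1 − a(z₀+z₁) = 1 − (-0.005)(-1.745) = 0.9913; argument = -0.100 + (-1.745)/0.9913 = -1.8604 → -1.86.
α₁ = Φ(-1.86) = 0.0314; rank = round(100 × 0.0314) = 3; θ*₍3₎ = 80.8.
Upper: z₀ + z₂ = 1.545; 1 − a(z₀+z₂) = 1.0077; argument = 1.4332 → 1.43; α₂ = 0.9236; rank = 92; θ*₍92₎ = 88.5.

(80.8, 88.5)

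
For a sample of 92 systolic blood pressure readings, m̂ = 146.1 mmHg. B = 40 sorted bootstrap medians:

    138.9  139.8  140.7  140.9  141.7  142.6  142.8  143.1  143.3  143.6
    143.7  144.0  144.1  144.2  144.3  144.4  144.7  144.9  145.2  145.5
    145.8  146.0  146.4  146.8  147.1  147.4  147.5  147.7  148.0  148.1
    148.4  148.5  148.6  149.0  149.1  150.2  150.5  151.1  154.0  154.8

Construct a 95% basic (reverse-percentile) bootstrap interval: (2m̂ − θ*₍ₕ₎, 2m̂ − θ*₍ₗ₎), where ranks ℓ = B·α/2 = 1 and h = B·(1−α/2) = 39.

Percentile endpoints at ranks 1 and 39: θ*₍1₎ = 138.9, θ*₍39₎ = 154.0.
Basic interval reflects these around m̂:
  lower = 2 × 146.1 − 154.0 = 138.2
  upper = 2 × 146.1 − 138.9 = 153.3

(138.2, 153.3)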